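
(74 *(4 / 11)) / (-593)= -296 / 6523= -0.05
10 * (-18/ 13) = -180/ 13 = -13.85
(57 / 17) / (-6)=-19 / 34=-0.56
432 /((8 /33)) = 1782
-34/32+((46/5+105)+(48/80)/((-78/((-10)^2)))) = 116863/1040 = 112.37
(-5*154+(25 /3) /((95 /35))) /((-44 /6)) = 43715 /418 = 104.58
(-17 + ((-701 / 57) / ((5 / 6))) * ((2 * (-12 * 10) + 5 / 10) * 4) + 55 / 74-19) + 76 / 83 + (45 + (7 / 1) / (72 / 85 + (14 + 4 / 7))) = 18934912938122 / 1338234315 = 14149.18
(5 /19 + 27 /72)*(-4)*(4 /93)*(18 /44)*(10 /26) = -1455 /84227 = -0.02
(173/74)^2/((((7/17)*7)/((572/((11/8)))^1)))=788.81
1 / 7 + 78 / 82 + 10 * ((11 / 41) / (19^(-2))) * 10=2780014 / 287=9686.46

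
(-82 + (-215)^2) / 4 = 46143 / 4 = 11535.75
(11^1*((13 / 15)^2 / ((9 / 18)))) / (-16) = -1859 / 1800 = -1.03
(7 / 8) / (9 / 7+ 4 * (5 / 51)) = 2499 / 4792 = 0.52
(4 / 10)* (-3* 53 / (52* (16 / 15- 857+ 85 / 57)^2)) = -286995 / 171311233184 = -0.00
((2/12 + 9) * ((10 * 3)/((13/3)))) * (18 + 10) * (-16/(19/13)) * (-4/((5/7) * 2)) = 1034880/19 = 54467.37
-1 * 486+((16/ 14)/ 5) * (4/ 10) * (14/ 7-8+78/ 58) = -493722/ 1015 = -486.43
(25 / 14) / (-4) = -0.45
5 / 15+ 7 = 22 / 3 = 7.33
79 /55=1.44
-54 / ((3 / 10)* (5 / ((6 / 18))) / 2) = -24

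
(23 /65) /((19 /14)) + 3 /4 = 4993 /4940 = 1.01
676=676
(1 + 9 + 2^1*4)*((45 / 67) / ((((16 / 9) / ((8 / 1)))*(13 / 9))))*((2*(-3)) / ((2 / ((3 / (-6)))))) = 56.50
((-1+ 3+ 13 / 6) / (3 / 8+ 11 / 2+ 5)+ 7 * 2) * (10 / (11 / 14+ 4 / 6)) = 525560 / 5307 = 99.03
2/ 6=1/ 3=0.33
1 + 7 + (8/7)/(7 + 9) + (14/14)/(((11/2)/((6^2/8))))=1369/154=8.89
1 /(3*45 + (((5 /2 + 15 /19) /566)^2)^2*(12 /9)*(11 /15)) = 0.01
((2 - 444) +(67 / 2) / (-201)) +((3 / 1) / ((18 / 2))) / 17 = -15033 / 34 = -442.15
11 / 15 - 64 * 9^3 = -699829 / 15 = -46655.27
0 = 0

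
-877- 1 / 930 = -815611 / 930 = -877.00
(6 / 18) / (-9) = -1 / 27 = -0.04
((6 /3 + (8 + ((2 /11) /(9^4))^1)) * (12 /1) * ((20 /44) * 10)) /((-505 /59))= -1703240320 /26727327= -63.73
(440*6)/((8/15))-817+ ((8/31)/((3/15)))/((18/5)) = 1153207/279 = 4133.36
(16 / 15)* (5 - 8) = -3.20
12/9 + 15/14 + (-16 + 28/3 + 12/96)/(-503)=204311/84504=2.42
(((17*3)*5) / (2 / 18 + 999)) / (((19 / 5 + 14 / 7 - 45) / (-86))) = 493425 / 881216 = 0.56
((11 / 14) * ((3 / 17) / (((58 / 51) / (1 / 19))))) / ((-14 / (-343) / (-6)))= -0.94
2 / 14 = 1 / 7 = 0.14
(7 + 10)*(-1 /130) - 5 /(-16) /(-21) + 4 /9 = 19577 /65520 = 0.30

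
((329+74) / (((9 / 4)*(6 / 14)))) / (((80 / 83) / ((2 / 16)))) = 234143 / 4320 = 54.20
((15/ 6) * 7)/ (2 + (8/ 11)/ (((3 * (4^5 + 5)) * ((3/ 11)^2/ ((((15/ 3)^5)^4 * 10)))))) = 972405/ 167846679687611132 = 0.00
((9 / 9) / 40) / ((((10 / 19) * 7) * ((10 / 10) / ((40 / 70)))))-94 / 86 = -229483 / 210700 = -1.09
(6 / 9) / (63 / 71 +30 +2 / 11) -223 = -16231723 / 72795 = -222.98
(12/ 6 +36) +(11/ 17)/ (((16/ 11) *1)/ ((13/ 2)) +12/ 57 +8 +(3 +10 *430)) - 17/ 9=64721041658/ 1792267551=36.11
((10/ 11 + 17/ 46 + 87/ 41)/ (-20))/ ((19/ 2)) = -70549/ 3941740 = -0.02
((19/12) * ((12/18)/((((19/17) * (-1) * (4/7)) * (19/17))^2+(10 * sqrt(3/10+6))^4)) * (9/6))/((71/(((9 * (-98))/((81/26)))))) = -49531878487/3113834562317412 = -0.00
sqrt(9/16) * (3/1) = 9/4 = 2.25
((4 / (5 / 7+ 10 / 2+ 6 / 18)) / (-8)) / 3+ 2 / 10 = 219 / 1270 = 0.17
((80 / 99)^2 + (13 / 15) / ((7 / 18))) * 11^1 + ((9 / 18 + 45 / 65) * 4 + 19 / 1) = 22486379 / 405405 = 55.47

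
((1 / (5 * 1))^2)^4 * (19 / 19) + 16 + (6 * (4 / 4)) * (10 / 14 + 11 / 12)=141015639 / 5468750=25.79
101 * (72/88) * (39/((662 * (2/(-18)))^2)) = 2871531/4820684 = 0.60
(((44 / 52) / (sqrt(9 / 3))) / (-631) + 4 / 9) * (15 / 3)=20 / 9 - 55 * sqrt(3) / 24609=2.22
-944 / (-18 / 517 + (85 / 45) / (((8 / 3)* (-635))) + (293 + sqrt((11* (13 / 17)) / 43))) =-12550318554870293070720 / 3894898306768745267891 + 58603427154201600* sqrt(104533) / 3894898306768745267891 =-3.22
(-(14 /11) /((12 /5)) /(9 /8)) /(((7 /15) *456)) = -25 /11286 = -0.00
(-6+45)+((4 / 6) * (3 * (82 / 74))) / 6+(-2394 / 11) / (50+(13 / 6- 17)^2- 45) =379848646 / 9891321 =38.40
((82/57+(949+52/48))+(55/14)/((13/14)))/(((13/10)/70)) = 495748925/9633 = 51463.61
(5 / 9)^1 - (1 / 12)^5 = 138239 / 248832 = 0.56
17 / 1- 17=0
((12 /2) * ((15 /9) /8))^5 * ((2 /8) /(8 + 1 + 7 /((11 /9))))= 34375 /663552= 0.05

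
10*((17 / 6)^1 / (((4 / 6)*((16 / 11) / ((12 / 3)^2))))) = 935 / 2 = 467.50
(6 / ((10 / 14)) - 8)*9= 18 / 5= 3.60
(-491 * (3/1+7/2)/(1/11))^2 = 4929865369/4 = 1232466342.25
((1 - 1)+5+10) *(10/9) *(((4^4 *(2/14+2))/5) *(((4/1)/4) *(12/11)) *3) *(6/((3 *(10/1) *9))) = 10240/77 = 132.99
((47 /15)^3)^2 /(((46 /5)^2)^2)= 10779215329 /81601635600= 0.13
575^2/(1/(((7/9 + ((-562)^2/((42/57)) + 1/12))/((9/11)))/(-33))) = -35713737240625/6804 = -5248932575.05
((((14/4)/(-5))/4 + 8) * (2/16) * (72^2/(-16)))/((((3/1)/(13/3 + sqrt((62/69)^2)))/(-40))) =1016937/46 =22107.33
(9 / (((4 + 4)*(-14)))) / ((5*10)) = -0.00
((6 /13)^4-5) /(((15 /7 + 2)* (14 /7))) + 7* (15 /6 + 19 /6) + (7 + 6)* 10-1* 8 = 800449241 /4969614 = 161.07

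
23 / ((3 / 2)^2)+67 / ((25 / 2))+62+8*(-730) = -5762.42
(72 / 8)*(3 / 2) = 27 / 2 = 13.50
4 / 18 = 2 / 9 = 0.22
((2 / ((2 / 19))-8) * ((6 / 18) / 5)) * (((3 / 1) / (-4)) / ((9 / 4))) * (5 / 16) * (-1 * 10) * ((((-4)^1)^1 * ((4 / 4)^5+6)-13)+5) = -55 / 2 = -27.50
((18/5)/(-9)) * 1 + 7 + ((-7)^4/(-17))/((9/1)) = -6956/765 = -9.09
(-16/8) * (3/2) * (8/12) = -2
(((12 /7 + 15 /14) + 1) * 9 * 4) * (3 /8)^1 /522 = 159 /1624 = 0.10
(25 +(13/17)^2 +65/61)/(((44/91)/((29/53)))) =1239852341/41110828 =30.16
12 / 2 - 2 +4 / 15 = 64 / 15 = 4.27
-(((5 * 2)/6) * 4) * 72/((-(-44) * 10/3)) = -36/11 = -3.27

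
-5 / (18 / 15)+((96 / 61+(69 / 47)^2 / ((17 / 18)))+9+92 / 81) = 3646030703 / 371098746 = 9.82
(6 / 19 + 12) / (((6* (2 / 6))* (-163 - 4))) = -0.04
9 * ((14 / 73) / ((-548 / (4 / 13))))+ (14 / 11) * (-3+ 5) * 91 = 331271738 / 1430143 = 231.64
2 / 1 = 2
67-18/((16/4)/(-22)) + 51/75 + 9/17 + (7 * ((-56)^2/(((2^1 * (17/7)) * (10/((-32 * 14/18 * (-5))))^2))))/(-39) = -23870024024/1342575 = -17779.29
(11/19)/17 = 11/323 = 0.03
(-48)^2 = 2304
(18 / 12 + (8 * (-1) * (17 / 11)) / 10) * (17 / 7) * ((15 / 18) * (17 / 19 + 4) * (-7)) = -15283 / 836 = -18.28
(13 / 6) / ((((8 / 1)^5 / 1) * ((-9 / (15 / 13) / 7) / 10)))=-175 / 294912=-0.00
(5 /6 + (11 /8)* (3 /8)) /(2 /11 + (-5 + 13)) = 2849 /17280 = 0.16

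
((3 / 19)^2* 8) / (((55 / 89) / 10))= 12816 / 3971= 3.23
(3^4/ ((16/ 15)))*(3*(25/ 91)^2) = 2278125/ 132496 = 17.19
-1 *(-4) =4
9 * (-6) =-54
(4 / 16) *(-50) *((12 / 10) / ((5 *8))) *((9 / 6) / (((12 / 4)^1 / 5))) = -15 / 16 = -0.94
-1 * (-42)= 42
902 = 902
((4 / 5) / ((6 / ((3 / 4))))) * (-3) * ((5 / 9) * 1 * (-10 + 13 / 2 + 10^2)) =-193 / 12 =-16.08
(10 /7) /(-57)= -10 /399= -0.03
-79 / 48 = -1.65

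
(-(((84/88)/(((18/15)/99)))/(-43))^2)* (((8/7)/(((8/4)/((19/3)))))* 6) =-269325/3698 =-72.83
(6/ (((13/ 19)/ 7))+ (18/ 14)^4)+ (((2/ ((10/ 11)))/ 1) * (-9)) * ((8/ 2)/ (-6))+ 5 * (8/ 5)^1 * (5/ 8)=12846838/ 156065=82.32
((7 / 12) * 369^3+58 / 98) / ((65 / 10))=5744496545 / 1274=4509023.98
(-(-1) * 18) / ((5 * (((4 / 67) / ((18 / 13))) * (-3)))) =-1809 / 65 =-27.83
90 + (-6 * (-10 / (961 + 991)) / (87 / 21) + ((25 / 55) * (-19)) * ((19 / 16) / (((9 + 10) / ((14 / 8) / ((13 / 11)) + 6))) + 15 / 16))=1260753745 / 16189888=77.87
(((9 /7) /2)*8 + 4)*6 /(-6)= -64 /7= -9.14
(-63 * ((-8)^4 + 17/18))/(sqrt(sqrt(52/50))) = -516215 * 26^(3/4) * sqrt(5)/52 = -255589.08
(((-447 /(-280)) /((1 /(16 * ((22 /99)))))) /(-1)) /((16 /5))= -149 /84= -1.77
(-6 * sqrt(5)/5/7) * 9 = -54 * sqrt(5)/35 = -3.45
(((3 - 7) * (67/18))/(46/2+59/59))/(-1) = 67/108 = 0.62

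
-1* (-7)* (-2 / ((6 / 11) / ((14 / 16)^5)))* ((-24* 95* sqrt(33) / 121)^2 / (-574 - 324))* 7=66892280175 / 55632896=1202.39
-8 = -8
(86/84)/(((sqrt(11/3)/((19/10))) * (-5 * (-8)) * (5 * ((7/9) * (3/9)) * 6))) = 2451 * sqrt(33)/4312000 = 0.00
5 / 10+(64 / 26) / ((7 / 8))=603 / 182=3.31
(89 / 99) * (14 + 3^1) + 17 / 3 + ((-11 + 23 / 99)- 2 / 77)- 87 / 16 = 5813 / 1232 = 4.72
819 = 819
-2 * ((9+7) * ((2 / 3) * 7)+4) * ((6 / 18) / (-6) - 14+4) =42716 / 27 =1582.07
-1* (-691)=691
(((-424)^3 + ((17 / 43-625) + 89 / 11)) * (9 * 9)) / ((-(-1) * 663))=-973477655001 / 104533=-9312634.81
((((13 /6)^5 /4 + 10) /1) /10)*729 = 2046999 /1280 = 1599.22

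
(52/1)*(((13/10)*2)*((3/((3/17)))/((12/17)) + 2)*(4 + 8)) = 211588/5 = 42317.60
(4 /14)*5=10 /7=1.43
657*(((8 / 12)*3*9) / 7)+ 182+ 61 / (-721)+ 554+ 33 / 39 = 22740680 / 9373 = 2426.19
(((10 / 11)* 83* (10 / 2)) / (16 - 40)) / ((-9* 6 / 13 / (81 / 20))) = 5395 / 352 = 15.33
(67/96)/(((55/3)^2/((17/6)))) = 1139/193600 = 0.01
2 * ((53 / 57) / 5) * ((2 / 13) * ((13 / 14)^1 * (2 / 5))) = 212 / 9975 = 0.02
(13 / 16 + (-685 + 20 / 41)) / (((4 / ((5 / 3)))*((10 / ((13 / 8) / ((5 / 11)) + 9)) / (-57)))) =4286381399 / 209920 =20419.12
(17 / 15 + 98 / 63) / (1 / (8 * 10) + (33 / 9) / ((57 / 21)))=36784 / 18651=1.97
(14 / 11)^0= 1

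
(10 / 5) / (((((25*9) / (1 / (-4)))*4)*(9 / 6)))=-1 / 2700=-0.00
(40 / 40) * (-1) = -1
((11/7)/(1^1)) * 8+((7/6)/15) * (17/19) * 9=17553/1330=13.20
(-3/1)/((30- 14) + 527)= -1/181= -0.01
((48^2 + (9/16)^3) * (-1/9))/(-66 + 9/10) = 5243285/1333248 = 3.93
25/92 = 0.27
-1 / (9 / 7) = -7 / 9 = -0.78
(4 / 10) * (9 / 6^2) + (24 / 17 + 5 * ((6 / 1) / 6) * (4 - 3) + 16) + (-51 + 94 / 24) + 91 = 67757 / 1020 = 66.43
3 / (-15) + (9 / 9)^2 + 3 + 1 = 24 / 5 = 4.80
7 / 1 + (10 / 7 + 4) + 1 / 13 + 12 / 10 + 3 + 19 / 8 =69453 / 3640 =19.08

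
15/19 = 0.79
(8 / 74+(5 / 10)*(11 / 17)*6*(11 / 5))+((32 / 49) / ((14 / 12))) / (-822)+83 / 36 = 35558742841 / 5320321020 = 6.68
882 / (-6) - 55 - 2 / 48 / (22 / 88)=-1213 / 6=-202.17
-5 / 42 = -0.12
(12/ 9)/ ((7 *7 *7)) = 4/ 1029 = 0.00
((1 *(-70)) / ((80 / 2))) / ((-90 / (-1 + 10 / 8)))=7 / 1440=0.00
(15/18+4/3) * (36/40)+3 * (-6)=-321/20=-16.05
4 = 4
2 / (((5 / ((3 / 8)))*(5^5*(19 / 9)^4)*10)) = 19683 / 81450625000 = 0.00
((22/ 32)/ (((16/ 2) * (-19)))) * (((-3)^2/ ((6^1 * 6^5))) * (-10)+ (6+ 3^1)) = -256553/ 6303744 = -0.04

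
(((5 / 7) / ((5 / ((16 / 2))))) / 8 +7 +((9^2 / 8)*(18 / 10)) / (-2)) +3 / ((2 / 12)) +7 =12897 / 560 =23.03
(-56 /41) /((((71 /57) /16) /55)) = -964.95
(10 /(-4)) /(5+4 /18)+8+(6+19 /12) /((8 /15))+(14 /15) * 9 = 226653 /7520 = 30.14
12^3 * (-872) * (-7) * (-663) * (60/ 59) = -419587983360/ 59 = -7111660734.92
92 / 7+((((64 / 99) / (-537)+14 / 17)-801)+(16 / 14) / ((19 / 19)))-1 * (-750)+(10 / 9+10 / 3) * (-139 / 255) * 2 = -85906727 / 2108799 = -40.74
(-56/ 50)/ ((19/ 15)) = -0.88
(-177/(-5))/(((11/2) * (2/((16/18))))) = 472/165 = 2.86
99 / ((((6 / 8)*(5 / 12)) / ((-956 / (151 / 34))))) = -51486336 / 755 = -68193.82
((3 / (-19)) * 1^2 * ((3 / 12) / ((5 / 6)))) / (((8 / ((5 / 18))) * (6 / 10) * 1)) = -5 / 1824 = -0.00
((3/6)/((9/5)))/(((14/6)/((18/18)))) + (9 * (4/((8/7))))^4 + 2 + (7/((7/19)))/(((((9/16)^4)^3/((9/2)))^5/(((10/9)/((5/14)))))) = 3289869234617381824101214486374228582000660161499573711189199267204740041183/30675987439478173383062969197542411896041041043170145392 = 107245748522621820131.82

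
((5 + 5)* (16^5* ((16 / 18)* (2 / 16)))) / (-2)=-582542.22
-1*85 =-85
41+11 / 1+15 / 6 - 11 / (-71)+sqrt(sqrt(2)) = 2^(1 / 4)+7761 / 142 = 55.84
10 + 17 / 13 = 147 / 13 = 11.31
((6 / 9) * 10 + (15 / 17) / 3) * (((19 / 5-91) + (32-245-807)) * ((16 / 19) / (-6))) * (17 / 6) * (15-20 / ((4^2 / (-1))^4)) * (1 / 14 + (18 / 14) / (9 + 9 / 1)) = 3018608665 / 459648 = 6567.22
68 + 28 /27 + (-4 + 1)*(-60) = 6724 /27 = 249.04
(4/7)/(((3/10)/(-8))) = -320/21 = -15.24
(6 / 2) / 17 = 3 / 17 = 0.18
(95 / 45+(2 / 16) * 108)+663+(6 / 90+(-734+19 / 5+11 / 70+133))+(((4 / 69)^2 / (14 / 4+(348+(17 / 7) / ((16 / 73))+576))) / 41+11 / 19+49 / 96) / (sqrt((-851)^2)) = 6067160530619650951 / 74319486650359776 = 81.64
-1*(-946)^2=-894916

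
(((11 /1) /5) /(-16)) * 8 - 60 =-611 /10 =-61.10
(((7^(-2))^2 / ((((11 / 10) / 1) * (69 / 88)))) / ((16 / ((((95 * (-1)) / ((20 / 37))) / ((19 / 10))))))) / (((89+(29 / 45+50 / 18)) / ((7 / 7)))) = -13875 / 459344914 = -0.00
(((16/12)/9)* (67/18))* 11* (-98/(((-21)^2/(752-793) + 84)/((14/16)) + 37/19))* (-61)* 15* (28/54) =96099004232/29185515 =3292.70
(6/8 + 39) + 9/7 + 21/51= 19729/476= 41.45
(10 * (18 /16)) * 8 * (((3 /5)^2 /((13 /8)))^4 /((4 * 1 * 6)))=20155392 /2231328125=0.01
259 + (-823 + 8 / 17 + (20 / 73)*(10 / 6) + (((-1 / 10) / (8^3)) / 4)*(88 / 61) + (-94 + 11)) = -375616217593 / 581383680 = -646.07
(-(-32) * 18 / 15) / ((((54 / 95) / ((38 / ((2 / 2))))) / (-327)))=-2518336 / 3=-839445.33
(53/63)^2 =2809/3969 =0.71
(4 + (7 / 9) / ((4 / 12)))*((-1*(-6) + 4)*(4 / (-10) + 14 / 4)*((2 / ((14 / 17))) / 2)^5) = 836295773 / 1613472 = 518.32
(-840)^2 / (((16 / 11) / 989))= 479763900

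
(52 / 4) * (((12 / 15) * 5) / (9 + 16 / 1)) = 52 / 25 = 2.08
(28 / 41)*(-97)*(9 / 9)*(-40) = 108640 / 41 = 2649.76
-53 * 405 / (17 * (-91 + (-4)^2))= 1431 / 85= 16.84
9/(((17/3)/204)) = 324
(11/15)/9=0.08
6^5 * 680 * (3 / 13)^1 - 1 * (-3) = 15863079 / 13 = 1220236.85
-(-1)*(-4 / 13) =-4 / 13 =-0.31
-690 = -690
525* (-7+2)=-2625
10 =10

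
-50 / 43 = -1.16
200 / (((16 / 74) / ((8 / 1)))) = 7400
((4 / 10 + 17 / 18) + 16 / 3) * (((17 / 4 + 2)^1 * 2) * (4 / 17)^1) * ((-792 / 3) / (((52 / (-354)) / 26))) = 15601960 / 17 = 917762.35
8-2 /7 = 54 /7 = 7.71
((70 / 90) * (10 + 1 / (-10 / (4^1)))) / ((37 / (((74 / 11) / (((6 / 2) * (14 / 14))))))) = 224 / 495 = 0.45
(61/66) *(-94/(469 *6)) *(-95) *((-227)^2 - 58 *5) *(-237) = -35617403.52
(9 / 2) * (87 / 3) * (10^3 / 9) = 14500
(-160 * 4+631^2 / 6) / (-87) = -394321 / 522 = -755.40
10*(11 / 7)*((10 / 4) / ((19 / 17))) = 4675 / 133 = 35.15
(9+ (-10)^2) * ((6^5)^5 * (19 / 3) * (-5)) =-98131877516640685916160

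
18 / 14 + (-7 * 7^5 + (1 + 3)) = -823506 / 7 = -117643.71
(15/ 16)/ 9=5/ 48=0.10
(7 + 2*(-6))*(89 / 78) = -445 / 78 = -5.71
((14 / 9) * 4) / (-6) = -28 / 27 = -1.04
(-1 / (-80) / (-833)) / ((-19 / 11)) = 11 / 1266160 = 0.00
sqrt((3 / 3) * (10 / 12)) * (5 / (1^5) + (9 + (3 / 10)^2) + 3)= 1709 * sqrt(30) / 600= 15.60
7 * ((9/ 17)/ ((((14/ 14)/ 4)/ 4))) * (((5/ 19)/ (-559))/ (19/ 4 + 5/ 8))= -40320/ 7763951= -0.01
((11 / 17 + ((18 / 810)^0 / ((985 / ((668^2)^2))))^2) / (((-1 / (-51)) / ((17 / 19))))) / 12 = 11458019118400669589008139 / 73737100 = 155390151204762183.34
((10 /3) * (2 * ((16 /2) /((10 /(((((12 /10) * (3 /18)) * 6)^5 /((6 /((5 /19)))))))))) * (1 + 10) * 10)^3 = 3516245836038144 /13396484375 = 262475.27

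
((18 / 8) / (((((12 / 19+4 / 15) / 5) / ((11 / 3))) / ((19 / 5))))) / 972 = 19855 / 110592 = 0.18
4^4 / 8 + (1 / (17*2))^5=1453933569 / 45435424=32.00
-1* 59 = -59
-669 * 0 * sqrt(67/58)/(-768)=0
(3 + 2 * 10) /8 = 2.88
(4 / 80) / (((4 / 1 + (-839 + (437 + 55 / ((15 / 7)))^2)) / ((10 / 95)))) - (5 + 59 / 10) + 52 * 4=7186571703 / 36461551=197.10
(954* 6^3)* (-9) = -1854576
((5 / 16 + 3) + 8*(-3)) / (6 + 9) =-1.38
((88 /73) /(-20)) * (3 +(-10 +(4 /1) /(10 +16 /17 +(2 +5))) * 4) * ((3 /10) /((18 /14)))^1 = 282667 /556625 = 0.51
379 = 379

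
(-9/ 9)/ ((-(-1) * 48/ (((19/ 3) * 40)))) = -5.28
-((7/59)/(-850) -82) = 4112307/50150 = 82.00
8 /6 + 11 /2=41 /6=6.83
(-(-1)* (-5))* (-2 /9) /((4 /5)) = 25 /18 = 1.39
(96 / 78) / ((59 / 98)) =1568 / 767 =2.04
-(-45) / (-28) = -45 / 28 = -1.61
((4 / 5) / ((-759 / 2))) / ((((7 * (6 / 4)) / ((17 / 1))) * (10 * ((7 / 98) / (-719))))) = 195568 / 56925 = 3.44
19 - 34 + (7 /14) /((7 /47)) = -163 /14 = -11.64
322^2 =103684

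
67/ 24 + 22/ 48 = 13/ 4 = 3.25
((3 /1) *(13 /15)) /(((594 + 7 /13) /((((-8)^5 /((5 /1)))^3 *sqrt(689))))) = -5946158883012608 *sqrt(689) /4830625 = -32310434313.98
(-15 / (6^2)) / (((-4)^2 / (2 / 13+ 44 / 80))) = -61 / 3328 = -0.02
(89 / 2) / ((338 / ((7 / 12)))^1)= 623 / 8112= 0.08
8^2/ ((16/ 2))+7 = 15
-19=-19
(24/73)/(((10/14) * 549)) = 56/66795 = 0.00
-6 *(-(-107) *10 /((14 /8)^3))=-410880 /343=-1197.90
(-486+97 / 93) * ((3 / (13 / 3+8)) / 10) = -135303 / 11470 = -11.80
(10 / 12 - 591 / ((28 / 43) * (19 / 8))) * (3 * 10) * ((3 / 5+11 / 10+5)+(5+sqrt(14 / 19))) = -35602047 / 266 - 1521455 * sqrt(266) / 2527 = -143661.90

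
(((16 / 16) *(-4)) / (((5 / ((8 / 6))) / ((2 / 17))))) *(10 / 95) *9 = -192 / 1615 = -0.12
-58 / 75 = -0.77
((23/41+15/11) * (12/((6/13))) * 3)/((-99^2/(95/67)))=-2143960/98718939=-0.02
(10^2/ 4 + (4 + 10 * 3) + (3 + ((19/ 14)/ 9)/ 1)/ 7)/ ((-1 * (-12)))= 52435/ 10584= 4.95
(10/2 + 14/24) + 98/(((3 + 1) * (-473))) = 31397/5676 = 5.53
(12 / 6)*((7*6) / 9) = 28 / 3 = 9.33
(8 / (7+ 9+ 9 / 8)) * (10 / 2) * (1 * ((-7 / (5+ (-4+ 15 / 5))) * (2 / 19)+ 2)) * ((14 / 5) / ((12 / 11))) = 10.89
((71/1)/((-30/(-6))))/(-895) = -0.02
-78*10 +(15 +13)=-752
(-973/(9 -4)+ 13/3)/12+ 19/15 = -1313/90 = -14.59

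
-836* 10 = -8360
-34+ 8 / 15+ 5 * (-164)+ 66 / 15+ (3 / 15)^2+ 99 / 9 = -62852 / 75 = -838.03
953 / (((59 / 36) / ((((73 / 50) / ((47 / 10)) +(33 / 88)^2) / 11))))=5292009 / 221840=23.86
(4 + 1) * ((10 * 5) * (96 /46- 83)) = -465250 /23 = -20228.26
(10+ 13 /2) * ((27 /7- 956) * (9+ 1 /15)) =-142440.57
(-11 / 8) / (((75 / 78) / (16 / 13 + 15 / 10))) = -781 / 200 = -3.90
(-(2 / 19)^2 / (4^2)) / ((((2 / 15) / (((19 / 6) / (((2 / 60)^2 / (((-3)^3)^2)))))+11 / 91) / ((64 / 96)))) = -24877125 / 6513436208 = -0.00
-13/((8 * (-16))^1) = 13/128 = 0.10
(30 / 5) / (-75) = -0.08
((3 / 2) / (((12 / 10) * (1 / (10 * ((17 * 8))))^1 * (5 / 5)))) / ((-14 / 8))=-6800 / 7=-971.43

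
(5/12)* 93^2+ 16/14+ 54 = 102449/28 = 3658.89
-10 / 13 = -0.77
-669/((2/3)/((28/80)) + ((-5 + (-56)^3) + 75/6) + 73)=28098/7372411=0.00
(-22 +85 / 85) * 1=-21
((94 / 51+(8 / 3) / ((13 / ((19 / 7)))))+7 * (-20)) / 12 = -319301 / 27846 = -11.47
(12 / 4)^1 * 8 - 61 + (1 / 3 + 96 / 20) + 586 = 8312 / 15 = 554.13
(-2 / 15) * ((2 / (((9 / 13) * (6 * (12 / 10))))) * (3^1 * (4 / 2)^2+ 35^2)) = -16081 / 243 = -66.18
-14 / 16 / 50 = -7 / 400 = -0.02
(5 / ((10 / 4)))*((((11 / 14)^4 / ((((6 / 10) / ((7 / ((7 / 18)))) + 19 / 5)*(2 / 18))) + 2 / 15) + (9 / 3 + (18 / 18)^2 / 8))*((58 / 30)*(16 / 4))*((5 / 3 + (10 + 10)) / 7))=10375717846 / 52185735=198.82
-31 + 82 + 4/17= 871/17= 51.24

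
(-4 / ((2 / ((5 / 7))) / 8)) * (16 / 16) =-80 / 7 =-11.43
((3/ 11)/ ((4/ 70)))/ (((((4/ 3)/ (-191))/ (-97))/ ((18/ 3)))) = 17508015/ 44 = 397909.43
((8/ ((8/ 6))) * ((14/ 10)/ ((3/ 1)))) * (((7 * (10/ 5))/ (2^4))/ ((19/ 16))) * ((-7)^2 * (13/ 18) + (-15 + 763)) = 1381898/ 855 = 1616.25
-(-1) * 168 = 168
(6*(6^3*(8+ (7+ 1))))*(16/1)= 331776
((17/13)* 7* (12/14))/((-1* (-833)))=6/637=0.01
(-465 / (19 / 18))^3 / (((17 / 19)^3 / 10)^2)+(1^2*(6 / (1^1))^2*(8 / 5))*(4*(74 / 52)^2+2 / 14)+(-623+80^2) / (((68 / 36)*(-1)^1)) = -2378986585350550389171 / 142773720635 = -16662636336.50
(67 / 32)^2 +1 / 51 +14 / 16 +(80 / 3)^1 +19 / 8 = 1792331 / 52224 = 34.32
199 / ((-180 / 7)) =-1393 / 180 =-7.74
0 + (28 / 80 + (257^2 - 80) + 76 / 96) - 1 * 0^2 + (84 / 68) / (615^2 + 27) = 202003212599 / 3062040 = 65970.14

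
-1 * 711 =-711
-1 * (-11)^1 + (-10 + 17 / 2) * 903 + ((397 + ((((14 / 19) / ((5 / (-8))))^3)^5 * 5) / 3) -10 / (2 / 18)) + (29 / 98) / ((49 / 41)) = -704754854709455998538480690546321818 / 667417346168140699143658447265625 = -1055.94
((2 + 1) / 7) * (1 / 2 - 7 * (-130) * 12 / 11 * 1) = 65553 / 154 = 425.67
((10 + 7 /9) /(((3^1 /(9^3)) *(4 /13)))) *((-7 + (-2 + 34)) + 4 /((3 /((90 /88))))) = 4936815 /22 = 224400.68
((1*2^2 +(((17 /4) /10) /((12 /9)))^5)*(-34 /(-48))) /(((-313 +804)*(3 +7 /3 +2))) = 7136182229267 /9061374361600000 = 0.00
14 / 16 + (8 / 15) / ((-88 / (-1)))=1163 / 1320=0.88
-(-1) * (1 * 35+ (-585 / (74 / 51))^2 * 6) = 2670477505 / 2738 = 975338.75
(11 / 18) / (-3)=-0.20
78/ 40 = 39/ 20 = 1.95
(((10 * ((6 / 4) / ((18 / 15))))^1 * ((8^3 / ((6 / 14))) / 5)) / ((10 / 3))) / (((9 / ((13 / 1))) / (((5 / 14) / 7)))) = 4160 / 63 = 66.03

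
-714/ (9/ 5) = -1190/ 3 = -396.67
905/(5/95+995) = 17195/18906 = 0.91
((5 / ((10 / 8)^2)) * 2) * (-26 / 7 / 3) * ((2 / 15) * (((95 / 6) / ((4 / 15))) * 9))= -3952 / 7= -564.57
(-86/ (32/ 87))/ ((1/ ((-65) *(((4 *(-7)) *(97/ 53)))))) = -165109035/ 212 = -778816.20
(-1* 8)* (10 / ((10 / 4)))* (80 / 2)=-1280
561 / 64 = 8.77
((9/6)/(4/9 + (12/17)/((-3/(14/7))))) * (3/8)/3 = -459/64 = -7.17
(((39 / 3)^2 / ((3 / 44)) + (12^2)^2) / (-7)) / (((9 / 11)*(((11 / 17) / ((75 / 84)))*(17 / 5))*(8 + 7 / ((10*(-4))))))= -87055000 / 414099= -210.23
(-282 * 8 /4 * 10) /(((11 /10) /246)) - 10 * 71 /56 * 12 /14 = -1359702915 /1078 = -1261319.96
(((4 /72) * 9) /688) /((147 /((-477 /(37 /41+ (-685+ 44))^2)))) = -0.00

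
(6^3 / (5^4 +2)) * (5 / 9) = 40 / 209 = 0.19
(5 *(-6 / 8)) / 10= -3 / 8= -0.38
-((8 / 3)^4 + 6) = -56.57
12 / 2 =6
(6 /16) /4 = 3 /32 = 0.09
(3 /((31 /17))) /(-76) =-51 /2356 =-0.02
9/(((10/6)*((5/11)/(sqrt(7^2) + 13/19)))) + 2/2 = 43837/475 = 92.29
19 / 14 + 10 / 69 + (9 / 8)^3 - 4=-265621 / 247296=-1.07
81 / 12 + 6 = 51 / 4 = 12.75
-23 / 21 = -1.10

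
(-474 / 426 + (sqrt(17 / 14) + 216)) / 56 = sqrt(238) / 784 + 15257 / 3976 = 3.86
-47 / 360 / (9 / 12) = -47 / 270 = -0.17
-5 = -5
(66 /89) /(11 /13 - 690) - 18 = -14353176 /797351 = -18.00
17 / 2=8.50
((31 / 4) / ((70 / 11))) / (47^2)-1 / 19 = -612041 / 11751880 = -0.05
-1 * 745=-745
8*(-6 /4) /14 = -6 /7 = -0.86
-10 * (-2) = 20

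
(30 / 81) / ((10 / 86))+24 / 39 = 1334 / 351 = 3.80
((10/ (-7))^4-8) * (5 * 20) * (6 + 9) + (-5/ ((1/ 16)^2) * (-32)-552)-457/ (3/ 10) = 238650254/ 7203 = 33132.06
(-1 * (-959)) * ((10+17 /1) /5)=25893 /5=5178.60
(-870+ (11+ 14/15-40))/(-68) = 13471/1020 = 13.21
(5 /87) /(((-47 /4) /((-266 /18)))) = 2660 /36801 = 0.07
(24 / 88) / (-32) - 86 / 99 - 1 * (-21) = 63749 / 3168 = 20.12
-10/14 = -5/7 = -0.71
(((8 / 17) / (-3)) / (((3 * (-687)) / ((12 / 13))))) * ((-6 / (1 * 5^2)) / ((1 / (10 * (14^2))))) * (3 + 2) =-25088 / 151827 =-0.17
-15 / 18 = -5 / 6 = -0.83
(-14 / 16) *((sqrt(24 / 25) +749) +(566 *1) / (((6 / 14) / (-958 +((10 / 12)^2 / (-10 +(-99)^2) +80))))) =4288702565399 / 4229712 - 7 *sqrt(6) / 20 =1013945.85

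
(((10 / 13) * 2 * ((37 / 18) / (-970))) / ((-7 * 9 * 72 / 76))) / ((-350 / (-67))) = 47101 / 4504418100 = 0.00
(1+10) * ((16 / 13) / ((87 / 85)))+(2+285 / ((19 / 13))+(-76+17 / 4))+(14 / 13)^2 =8212331 / 58812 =139.64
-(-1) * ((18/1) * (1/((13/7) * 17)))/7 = 18/221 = 0.08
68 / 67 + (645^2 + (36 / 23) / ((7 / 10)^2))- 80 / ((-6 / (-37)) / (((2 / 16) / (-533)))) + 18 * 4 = 50239612517356 / 120738891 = 416101.32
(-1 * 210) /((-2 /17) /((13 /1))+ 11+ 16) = -9282 /1193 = -7.78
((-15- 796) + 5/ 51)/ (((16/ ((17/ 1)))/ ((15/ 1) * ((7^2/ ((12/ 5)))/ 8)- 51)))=4207973/ 384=10958.26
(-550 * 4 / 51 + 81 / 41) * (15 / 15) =-86069 / 2091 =-41.16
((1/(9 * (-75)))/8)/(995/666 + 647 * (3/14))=-259/195995400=-0.00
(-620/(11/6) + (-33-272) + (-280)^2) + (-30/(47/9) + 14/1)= 40204543/517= 77765.07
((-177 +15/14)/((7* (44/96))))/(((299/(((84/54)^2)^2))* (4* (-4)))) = 160916/2397681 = 0.07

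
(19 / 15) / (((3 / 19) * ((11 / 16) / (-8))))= -46208 / 495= -93.35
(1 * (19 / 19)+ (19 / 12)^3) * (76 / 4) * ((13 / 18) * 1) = 2120989 / 31104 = 68.19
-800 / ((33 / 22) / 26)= -41600 / 3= -13866.67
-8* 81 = -648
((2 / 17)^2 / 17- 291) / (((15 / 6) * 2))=-1429679 / 24565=-58.20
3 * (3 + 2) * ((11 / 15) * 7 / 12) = 77 / 12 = 6.42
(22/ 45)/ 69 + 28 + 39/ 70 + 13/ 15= 1279361/ 43470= 29.43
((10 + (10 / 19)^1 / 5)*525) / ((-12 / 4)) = -33600 / 19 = -1768.42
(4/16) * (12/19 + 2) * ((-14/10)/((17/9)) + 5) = 905/323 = 2.80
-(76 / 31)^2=-6.01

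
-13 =-13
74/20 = 37/10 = 3.70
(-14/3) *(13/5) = -182/15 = -12.13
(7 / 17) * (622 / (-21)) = -12.20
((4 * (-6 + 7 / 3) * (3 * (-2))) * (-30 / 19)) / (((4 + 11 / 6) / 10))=-31680 / 133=-238.20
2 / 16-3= -23 / 8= -2.88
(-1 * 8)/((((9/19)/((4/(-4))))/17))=2584/9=287.11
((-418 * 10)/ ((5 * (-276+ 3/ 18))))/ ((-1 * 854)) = -2508/ 706685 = -0.00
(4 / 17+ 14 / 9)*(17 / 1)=30.44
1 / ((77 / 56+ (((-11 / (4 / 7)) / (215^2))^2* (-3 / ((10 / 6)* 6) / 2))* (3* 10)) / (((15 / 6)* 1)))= 170940050000 / 94016974139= 1.82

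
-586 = -586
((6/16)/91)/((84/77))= 11/2912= 0.00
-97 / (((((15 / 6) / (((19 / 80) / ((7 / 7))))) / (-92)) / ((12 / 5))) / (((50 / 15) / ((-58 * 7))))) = -84778 / 5075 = -16.71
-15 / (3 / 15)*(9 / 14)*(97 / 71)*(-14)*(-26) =-1702350 / 71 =-23976.76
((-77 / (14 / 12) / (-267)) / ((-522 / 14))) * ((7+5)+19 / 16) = -16247 / 185832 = -0.09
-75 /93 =-25 /31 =-0.81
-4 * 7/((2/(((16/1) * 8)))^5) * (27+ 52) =-2375116914688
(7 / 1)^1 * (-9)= -63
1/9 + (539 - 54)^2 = 2117026/9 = 235225.11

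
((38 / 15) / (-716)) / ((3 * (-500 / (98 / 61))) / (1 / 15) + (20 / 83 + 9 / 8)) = 309092 / 1223354620545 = 0.00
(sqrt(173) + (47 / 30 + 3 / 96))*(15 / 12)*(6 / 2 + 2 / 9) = 22243 / 3456 + 145*sqrt(173) / 36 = 59.41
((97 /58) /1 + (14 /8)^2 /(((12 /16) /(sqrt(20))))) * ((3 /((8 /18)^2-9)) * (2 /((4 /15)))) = -59535 * sqrt(5) /2852-353565 /82708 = -50.95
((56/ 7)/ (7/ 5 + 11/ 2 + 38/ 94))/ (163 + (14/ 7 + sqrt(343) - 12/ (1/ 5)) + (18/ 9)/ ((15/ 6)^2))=123751000/ 11531985981 - 8225000 * sqrt(7)/ 11531985981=0.01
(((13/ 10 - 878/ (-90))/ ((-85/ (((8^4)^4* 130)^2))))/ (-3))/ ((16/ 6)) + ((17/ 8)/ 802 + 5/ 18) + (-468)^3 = 21768973313049215176539740000000.00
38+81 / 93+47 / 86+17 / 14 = 379135 / 9331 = 40.63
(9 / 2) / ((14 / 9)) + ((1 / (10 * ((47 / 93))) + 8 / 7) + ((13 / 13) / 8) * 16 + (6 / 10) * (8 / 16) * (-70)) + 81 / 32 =-644059 / 52640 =-12.24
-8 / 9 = -0.89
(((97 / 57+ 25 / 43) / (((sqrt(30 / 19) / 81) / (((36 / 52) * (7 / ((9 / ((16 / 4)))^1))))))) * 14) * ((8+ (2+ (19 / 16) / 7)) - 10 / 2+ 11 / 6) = 5317599 * sqrt(570) / 4085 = 31078.56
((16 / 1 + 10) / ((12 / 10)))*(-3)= -65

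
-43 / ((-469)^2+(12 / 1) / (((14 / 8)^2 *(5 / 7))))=-1505 / 7698827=-0.00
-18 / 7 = -2.57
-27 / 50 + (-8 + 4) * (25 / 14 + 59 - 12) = -68489 / 350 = -195.68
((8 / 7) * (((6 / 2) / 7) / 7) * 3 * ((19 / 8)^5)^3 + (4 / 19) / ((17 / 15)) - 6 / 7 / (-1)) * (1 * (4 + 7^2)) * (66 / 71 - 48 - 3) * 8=-8315139152208471081332395815 / 4324389677403471872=-1922846869.16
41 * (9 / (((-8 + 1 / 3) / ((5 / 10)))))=-1107 / 46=-24.07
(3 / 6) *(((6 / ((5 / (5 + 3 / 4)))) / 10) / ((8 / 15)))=207 / 320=0.65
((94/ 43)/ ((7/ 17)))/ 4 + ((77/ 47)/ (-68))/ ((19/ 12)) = 11990557/ 9138962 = 1.31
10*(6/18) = 3.33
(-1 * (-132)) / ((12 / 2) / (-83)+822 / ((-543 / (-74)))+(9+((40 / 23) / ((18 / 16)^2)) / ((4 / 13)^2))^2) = 0.20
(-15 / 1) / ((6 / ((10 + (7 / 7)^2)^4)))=-73205 / 2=-36602.50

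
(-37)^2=1369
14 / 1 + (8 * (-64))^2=262158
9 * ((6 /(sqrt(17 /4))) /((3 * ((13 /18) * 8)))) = 81 * sqrt(17) /221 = 1.51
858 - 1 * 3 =855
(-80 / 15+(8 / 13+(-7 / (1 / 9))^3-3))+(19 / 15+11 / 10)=-97520417 / 390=-250052.35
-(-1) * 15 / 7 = 15 / 7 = 2.14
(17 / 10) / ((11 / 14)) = 119 / 55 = 2.16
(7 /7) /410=1 /410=0.00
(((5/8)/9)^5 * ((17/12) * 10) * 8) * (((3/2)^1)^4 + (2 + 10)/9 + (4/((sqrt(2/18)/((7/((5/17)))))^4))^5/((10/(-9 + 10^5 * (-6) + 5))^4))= 7653340534883478610135743566364937182437061672584260707836259239924459445713219/265720500000000000000000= 28802220885793450675185930000000000000000000000000000000.00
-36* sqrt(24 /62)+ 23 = 23-72* sqrt(93) /31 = 0.60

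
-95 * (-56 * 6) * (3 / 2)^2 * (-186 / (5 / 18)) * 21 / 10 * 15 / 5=-1514856168 / 5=-302971233.60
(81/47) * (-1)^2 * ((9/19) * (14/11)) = 10206/9823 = 1.04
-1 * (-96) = 96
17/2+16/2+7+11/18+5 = 262/9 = 29.11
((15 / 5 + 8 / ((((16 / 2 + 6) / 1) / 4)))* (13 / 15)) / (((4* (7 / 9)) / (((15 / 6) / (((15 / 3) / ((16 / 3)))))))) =962 / 245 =3.93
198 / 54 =3.67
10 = 10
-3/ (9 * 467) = -1/ 1401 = -0.00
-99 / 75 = -33 / 25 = -1.32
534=534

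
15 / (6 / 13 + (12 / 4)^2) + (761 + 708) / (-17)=-59124 / 697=-84.83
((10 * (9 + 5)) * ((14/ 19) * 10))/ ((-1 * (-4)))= 4900/ 19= 257.89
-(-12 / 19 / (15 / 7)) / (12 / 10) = 14 / 57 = 0.25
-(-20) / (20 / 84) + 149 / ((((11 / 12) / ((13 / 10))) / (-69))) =-797298 / 55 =-14496.33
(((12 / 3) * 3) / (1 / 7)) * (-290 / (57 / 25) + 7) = -191828 / 19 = -10096.21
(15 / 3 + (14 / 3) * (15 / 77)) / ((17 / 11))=65 / 17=3.82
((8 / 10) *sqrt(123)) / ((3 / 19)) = 76 *sqrt(123) / 15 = 56.19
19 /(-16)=-19 /16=-1.19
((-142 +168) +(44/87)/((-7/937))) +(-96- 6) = -87512/609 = -143.70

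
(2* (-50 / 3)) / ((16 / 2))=-4.17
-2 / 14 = -1 / 7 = -0.14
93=93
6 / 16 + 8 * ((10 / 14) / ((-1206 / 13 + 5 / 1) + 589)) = 35249 / 91224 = 0.39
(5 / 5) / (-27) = -1 / 27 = -0.04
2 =2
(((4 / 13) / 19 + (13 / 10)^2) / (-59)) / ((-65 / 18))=0.01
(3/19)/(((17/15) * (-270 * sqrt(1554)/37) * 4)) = -sqrt(1554)/325584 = -0.00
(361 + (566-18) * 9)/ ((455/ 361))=1910773/ 455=4199.50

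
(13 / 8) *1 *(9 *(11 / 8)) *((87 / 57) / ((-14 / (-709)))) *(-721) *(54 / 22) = -2750853.82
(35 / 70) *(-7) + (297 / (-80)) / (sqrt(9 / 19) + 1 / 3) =-8019 *sqrt(19) / 4960 -431 / 4960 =-7.13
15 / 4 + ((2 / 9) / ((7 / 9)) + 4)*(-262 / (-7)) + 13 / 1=34723 / 196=177.16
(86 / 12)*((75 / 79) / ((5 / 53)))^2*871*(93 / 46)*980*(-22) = -27554295292.59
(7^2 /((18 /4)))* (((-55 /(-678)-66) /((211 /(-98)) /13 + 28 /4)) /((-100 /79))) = 82.97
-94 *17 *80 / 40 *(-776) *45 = 111604320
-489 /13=-37.62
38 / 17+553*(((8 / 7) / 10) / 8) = 1723 / 170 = 10.14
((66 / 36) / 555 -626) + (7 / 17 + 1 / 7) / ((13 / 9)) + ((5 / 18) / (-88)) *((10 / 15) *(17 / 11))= -4679602850371 / 7479992520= -625.62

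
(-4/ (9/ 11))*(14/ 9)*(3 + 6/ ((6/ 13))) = -9856/ 81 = -121.68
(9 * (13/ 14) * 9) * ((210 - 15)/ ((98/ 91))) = 2669355/ 196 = 13619.16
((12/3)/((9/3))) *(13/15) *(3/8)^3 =39/640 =0.06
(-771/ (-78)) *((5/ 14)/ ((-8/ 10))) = -6425/ 1456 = -4.41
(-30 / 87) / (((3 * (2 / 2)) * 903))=-10 / 78561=-0.00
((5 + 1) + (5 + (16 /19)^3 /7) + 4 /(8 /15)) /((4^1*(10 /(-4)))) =-1784673 /960260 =-1.86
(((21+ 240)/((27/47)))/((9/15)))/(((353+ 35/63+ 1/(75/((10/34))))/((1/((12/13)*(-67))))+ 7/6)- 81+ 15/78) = -7530575/218252322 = -0.03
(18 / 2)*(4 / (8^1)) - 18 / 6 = 3 / 2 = 1.50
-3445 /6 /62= -3445 /372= -9.26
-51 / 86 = -0.59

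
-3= -3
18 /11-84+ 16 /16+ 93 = 128 /11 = 11.64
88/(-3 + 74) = 88/71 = 1.24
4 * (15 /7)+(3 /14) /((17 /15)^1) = 8.76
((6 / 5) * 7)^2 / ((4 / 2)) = 882 / 25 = 35.28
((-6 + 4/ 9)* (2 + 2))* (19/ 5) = -760/ 9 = -84.44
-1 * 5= -5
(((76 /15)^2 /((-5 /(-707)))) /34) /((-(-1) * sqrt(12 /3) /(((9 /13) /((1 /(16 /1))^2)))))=261352448 /27625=9460.72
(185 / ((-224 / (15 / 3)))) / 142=-925 / 31808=-0.03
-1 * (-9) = 9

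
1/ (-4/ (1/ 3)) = -1/ 12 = -0.08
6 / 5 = 1.20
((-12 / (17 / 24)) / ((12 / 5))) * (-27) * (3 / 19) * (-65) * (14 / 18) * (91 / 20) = -2235870 / 323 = -6922.20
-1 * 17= -17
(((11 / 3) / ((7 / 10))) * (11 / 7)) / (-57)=-1210 / 8379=-0.14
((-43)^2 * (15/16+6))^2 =42123047121/256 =164543152.82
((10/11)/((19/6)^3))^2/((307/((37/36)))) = 0.00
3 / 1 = 3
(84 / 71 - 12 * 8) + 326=16414 / 71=231.18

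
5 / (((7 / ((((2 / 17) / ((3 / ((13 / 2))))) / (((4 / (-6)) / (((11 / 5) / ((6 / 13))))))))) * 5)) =-1859 / 7140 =-0.26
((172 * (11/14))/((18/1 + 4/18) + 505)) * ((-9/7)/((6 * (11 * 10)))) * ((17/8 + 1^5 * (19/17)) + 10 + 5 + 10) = -4459401/313807760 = -0.01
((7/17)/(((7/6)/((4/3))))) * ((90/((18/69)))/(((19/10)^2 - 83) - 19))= -1.65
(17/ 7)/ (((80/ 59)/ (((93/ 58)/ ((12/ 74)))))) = 1150441/ 64960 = 17.71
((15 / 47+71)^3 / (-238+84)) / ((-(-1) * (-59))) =18831375104 / 471667889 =39.93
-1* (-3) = 3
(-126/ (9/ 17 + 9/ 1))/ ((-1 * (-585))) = -119/ 5265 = -0.02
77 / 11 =7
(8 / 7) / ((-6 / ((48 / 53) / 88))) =-8 / 4081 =-0.00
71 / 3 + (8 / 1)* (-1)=47 / 3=15.67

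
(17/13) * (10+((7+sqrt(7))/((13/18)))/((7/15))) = 4590 * sqrt(7)/1183+6800/169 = 50.50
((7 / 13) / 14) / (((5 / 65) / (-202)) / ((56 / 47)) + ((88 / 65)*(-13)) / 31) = -876680 / 12948213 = -0.07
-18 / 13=-1.38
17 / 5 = 3.40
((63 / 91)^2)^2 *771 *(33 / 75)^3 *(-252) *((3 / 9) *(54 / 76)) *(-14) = 106891595985636 / 8479046875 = 12606.56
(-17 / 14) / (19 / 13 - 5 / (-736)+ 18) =-81328 / 1303911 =-0.06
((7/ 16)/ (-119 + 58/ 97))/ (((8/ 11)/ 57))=-0.29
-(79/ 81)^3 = -493039/ 531441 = -0.93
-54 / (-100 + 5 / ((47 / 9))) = 2538 / 4655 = 0.55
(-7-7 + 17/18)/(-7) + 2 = 487/126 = 3.87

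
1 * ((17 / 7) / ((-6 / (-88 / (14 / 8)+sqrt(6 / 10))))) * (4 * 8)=95744 / 147 - 272 * sqrt(15) / 105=641.29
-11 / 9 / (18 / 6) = -11 / 27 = -0.41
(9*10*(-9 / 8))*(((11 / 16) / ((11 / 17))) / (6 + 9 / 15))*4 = -65.20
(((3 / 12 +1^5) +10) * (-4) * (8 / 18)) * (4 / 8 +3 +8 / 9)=-790 / 9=-87.78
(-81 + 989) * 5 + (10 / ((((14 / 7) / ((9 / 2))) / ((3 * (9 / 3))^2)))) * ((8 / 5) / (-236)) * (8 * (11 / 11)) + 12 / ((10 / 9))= 1313326 / 295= 4451.95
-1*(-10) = 10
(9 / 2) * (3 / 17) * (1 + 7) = 108 / 17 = 6.35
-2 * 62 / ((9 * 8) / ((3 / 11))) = -0.47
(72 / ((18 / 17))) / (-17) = -4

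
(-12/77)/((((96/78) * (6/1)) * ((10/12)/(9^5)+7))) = -2302911/763859404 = -0.00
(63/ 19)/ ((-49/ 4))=-36/ 133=-0.27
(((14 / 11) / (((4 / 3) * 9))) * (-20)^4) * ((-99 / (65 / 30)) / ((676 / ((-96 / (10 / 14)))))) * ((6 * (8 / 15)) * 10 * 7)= 34531685.03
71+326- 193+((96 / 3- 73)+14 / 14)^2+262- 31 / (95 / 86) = 193604 / 95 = 2037.94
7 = 7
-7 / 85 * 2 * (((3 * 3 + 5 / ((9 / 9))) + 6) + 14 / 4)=-329 / 85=-3.87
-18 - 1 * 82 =-100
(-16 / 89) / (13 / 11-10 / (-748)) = -5984 / 39783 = -0.15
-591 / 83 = -7.12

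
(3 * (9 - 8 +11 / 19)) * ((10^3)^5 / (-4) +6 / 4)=-22499999999999865 / 19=-1184210526315782.37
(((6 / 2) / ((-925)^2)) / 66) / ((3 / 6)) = 1 / 9411875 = 0.00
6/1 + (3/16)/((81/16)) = 163/27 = 6.04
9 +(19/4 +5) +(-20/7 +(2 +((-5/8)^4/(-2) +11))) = 1652457/57344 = 28.82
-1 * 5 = -5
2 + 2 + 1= 5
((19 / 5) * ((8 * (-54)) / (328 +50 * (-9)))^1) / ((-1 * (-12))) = 342 / 305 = 1.12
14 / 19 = 0.74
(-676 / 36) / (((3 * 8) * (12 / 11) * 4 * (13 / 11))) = -1573 / 10368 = -0.15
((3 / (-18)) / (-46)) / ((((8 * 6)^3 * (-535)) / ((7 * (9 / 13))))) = -7 / 23587799040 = -0.00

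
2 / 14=1 / 7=0.14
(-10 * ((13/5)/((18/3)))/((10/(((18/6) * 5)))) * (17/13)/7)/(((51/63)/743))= -2229/2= -1114.50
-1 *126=-126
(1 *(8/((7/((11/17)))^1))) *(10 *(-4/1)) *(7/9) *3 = -3520/51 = -69.02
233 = 233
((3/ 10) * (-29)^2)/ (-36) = -841/ 120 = -7.01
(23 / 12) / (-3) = -0.64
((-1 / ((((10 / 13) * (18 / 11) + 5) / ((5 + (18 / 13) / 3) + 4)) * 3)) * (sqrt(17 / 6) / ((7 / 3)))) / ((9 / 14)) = -451 * sqrt(102) / 8055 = -0.57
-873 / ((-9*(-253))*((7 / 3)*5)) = -291 / 8855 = -0.03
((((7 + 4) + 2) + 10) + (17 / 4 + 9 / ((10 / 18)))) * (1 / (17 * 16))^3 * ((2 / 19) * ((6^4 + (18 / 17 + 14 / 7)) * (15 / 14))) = 14393247 / 45499568128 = 0.00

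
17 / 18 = 0.94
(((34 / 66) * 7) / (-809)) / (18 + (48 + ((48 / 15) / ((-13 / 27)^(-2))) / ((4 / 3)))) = -48195 / 719626534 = -0.00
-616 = -616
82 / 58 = 41 / 29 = 1.41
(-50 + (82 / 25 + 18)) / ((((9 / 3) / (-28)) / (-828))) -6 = -5548854 / 25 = -221954.16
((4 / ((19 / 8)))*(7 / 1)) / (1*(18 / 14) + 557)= 392 / 18563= 0.02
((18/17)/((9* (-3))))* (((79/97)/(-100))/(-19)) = -79/4699650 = -0.00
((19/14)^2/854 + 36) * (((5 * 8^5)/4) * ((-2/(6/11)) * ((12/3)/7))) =-1357578956800/439383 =-3089739.38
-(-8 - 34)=42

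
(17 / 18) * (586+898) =12614 / 9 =1401.56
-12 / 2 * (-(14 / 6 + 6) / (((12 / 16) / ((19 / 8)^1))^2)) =9025 / 18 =501.39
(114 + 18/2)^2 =15129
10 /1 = 10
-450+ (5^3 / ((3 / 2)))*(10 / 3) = -172.22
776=776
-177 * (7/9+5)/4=-767/3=-255.67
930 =930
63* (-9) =-567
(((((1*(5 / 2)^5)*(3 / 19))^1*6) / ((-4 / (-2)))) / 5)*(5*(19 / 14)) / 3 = 20.93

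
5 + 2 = 7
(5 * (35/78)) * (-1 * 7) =-1225/78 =-15.71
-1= -1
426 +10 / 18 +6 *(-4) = 3623 / 9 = 402.56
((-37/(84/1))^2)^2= 1874161/49787136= 0.04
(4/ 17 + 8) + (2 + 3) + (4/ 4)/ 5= 1142/ 85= 13.44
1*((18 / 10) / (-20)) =-9 / 100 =-0.09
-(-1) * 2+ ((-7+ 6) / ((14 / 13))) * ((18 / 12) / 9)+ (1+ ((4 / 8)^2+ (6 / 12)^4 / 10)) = 10421 / 3360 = 3.10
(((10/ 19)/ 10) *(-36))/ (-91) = 36/ 1729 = 0.02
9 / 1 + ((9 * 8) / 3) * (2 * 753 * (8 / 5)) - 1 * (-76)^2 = 260317 / 5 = 52063.40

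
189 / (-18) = -21 / 2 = -10.50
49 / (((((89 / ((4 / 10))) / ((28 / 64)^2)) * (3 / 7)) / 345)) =386561 / 11392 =33.93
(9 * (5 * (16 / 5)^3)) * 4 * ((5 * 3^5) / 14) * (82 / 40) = 183638016 / 175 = 1049360.09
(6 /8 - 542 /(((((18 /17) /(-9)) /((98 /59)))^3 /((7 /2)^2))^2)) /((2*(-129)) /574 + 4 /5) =-311948829528572679107695555 /169734467371384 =-1837863778404.06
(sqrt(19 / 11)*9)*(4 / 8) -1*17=-17 + 9*sqrt(209) / 22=-11.09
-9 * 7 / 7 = -9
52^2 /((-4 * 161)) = -676 /161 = -4.20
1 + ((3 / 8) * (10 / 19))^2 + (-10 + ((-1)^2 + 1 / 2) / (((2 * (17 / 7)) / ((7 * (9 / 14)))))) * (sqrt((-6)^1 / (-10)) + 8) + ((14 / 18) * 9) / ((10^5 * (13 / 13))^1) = -41635450791 / 613700000 - 1171 * sqrt(15) / 680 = -74.51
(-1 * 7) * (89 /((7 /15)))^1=-1335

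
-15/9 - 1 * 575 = -1730/3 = -576.67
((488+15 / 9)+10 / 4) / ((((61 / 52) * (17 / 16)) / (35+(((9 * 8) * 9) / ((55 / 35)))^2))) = 25280883697888 / 376431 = 67159409.55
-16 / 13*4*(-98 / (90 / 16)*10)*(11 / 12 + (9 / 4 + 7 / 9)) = 3562496 / 1053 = 3383.19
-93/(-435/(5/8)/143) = 4433/232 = 19.11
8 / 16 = 0.50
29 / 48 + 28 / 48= 19 / 16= 1.19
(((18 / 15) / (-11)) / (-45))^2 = 4 / 680625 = 0.00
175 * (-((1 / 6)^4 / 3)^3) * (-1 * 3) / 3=175 / 58773123072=0.00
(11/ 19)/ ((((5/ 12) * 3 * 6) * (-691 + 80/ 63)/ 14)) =-0.00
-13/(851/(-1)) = 13/851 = 0.02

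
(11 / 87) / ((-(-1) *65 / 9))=33 / 1885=0.02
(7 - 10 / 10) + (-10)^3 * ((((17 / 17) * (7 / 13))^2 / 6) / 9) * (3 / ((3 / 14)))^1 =-315622 / 4563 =-69.17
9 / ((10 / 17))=153 / 10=15.30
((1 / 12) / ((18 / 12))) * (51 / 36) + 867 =187289 / 216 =867.08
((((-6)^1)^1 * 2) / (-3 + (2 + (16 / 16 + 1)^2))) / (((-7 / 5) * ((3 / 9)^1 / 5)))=300 / 7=42.86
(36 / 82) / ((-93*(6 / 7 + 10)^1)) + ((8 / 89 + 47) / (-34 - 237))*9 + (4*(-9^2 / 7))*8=-3032175216831 / 8154296234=-371.85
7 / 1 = 7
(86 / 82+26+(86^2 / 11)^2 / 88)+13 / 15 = 4227975838 / 818565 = 5165.11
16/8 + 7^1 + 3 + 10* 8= 92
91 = 91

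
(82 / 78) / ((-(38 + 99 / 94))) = -3854 / 143169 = -0.03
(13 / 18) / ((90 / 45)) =13 / 36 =0.36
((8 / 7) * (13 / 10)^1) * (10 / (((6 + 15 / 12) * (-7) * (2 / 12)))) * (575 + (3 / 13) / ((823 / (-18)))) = -1181159232 / 1169483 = -1009.98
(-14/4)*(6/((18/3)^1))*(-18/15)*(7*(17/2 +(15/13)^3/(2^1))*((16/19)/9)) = 25.50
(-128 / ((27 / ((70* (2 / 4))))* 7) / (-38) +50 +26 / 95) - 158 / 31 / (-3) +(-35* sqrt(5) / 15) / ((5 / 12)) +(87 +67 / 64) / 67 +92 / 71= 1336444142711 / 24208182720 - 28* sqrt(5) / 5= 42.68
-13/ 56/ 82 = -13/ 4592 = -0.00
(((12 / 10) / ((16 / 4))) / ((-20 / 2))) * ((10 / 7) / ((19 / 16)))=-24 / 665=-0.04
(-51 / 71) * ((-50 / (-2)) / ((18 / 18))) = -1275 / 71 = -17.96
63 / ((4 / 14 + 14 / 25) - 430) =-3675 / 25034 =-0.15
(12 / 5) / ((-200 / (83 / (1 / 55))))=-2739 / 50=-54.78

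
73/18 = 4.06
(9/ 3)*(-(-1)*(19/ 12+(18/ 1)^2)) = 3907/ 4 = 976.75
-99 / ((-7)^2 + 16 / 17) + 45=12174 / 283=43.02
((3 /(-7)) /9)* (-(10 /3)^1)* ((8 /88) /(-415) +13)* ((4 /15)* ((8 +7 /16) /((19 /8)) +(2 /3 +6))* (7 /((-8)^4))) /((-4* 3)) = -864197 /1079122176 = -0.00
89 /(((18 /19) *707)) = 1691 /12726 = 0.13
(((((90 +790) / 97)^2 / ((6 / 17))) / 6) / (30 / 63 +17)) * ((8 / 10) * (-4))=-73722880 / 10359309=-7.12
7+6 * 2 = 19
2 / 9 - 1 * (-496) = 4466 / 9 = 496.22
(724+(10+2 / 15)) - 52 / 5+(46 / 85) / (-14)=258359 / 357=723.69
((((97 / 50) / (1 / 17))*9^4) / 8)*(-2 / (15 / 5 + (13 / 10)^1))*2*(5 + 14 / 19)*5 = -1179280701 / 1634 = -721714.02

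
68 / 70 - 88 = -3046 / 35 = -87.03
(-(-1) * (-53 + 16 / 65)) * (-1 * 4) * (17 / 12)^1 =19431 / 65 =298.94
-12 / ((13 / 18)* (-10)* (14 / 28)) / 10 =108 / 325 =0.33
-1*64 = -64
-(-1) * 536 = 536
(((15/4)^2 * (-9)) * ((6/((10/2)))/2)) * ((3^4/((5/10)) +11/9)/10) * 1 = -1239.47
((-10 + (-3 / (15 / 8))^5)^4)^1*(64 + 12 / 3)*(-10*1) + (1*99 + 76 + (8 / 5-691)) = -2284279184569292376236 / 19073486328125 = -119762016.51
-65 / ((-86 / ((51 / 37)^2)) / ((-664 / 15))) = -3741972 / 58867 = -63.57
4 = 4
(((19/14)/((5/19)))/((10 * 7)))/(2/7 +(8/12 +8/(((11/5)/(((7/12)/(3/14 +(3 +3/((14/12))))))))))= 964953/17276000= 0.06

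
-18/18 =-1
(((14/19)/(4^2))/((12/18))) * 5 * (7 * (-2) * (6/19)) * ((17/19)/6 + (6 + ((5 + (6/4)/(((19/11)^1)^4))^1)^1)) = -3252212565/188183524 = -17.28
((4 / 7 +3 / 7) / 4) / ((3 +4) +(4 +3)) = 1 / 56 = 0.02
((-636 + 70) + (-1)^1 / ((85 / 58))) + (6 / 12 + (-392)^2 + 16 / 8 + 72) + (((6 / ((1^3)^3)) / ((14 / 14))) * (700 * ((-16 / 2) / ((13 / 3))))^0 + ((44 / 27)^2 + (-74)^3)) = -31235754259 / 123930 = -252043.53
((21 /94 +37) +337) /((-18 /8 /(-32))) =2251328 /423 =5322.29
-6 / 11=-0.55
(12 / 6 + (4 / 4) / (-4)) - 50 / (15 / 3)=-33 / 4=-8.25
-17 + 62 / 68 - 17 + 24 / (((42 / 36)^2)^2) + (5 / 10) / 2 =-3246361 / 163268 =-19.88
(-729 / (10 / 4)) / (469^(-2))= -320703138 / 5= -64140627.60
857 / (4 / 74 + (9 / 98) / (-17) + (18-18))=52827194 / 2999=17614.94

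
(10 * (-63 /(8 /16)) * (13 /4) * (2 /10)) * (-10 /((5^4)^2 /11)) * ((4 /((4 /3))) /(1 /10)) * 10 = 216216 /3125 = 69.19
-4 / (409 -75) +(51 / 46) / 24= 2103 / 61456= 0.03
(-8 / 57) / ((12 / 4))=-8 / 171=-0.05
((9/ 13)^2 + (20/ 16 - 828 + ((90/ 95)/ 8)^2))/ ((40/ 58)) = -23389819703/ 19522880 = -1198.07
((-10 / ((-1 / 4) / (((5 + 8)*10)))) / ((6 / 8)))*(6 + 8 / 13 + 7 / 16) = 48900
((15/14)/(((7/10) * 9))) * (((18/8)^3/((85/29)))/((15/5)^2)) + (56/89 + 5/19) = 87068073/90150592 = 0.97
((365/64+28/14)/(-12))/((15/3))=-493/3840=-0.13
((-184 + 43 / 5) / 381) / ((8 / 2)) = -0.12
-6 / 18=-0.33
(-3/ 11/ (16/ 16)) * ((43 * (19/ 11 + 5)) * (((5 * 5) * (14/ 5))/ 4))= -167055/ 121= -1380.62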